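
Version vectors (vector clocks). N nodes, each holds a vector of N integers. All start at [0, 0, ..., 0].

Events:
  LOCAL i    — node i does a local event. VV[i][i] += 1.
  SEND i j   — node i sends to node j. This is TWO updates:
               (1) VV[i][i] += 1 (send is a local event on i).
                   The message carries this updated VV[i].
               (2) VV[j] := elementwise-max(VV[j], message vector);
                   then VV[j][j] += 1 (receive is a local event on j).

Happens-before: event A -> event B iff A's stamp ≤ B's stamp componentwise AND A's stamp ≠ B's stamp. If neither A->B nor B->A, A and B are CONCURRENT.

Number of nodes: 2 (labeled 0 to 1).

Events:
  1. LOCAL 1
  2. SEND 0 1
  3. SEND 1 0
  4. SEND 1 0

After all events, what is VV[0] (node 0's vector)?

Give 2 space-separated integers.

Answer: 3 4

Derivation:
Initial: VV[0]=[0, 0]
Initial: VV[1]=[0, 0]
Event 1: LOCAL 1: VV[1][1]++ -> VV[1]=[0, 1]
Event 2: SEND 0->1: VV[0][0]++ -> VV[0]=[1, 0], msg_vec=[1, 0]; VV[1]=max(VV[1],msg_vec) then VV[1][1]++ -> VV[1]=[1, 2]
Event 3: SEND 1->0: VV[1][1]++ -> VV[1]=[1, 3], msg_vec=[1, 3]; VV[0]=max(VV[0],msg_vec) then VV[0][0]++ -> VV[0]=[2, 3]
Event 4: SEND 1->0: VV[1][1]++ -> VV[1]=[1, 4], msg_vec=[1, 4]; VV[0]=max(VV[0],msg_vec) then VV[0][0]++ -> VV[0]=[3, 4]
Final vectors: VV[0]=[3, 4]; VV[1]=[1, 4]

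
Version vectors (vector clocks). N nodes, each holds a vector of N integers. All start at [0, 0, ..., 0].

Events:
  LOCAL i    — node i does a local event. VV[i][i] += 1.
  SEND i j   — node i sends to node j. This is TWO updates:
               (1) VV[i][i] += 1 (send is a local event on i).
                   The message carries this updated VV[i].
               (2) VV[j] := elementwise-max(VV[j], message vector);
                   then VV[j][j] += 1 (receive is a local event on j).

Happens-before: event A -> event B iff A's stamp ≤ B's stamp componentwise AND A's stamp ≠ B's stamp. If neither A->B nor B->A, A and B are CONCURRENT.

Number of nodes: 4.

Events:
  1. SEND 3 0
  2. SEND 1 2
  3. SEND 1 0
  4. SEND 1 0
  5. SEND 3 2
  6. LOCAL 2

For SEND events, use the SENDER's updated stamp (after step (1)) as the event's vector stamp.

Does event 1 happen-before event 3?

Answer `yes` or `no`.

Initial: VV[0]=[0, 0, 0, 0]
Initial: VV[1]=[0, 0, 0, 0]
Initial: VV[2]=[0, 0, 0, 0]
Initial: VV[3]=[0, 0, 0, 0]
Event 1: SEND 3->0: VV[3][3]++ -> VV[3]=[0, 0, 0, 1], msg_vec=[0, 0, 0, 1]; VV[0]=max(VV[0],msg_vec) then VV[0][0]++ -> VV[0]=[1, 0, 0, 1]
Event 2: SEND 1->2: VV[1][1]++ -> VV[1]=[0, 1, 0, 0], msg_vec=[0, 1, 0, 0]; VV[2]=max(VV[2],msg_vec) then VV[2][2]++ -> VV[2]=[0, 1, 1, 0]
Event 3: SEND 1->0: VV[1][1]++ -> VV[1]=[0, 2, 0, 0], msg_vec=[0, 2, 0, 0]; VV[0]=max(VV[0],msg_vec) then VV[0][0]++ -> VV[0]=[2, 2, 0, 1]
Event 4: SEND 1->0: VV[1][1]++ -> VV[1]=[0, 3, 0, 0], msg_vec=[0, 3, 0, 0]; VV[0]=max(VV[0],msg_vec) then VV[0][0]++ -> VV[0]=[3, 3, 0, 1]
Event 5: SEND 3->2: VV[3][3]++ -> VV[3]=[0, 0, 0, 2], msg_vec=[0, 0, 0, 2]; VV[2]=max(VV[2],msg_vec) then VV[2][2]++ -> VV[2]=[0, 1, 2, 2]
Event 6: LOCAL 2: VV[2][2]++ -> VV[2]=[0, 1, 3, 2]
Event 1 stamp: [0, 0, 0, 1]
Event 3 stamp: [0, 2, 0, 0]
[0, 0, 0, 1] <= [0, 2, 0, 0]? False. Equal? False. Happens-before: False

Answer: no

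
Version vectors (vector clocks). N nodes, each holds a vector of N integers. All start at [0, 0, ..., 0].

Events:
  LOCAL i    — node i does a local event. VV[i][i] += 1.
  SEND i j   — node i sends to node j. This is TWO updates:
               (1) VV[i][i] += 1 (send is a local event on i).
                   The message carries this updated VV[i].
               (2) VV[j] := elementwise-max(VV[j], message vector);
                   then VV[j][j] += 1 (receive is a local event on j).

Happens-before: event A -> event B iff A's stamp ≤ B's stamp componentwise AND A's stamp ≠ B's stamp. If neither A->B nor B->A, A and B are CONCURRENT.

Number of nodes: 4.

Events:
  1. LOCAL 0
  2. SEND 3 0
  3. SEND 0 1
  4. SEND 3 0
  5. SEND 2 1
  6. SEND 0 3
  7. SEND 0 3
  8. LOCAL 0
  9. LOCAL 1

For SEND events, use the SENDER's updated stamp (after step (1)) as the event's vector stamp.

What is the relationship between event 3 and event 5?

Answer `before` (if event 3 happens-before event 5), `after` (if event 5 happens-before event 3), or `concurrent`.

Answer: concurrent

Derivation:
Initial: VV[0]=[0, 0, 0, 0]
Initial: VV[1]=[0, 0, 0, 0]
Initial: VV[2]=[0, 0, 0, 0]
Initial: VV[3]=[0, 0, 0, 0]
Event 1: LOCAL 0: VV[0][0]++ -> VV[0]=[1, 0, 0, 0]
Event 2: SEND 3->0: VV[3][3]++ -> VV[3]=[0, 0, 0, 1], msg_vec=[0, 0, 0, 1]; VV[0]=max(VV[0],msg_vec) then VV[0][0]++ -> VV[0]=[2, 0, 0, 1]
Event 3: SEND 0->1: VV[0][0]++ -> VV[0]=[3, 0, 0, 1], msg_vec=[3, 0, 0, 1]; VV[1]=max(VV[1],msg_vec) then VV[1][1]++ -> VV[1]=[3, 1, 0, 1]
Event 4: SEND 3->0: VV[3][3]++ -> VV[3]=[0, 0, 0, 2], msg_vec=[0, 0, 0, 2]; VV[0]=max(VV[0],msg_vec) then VV[0][0]++ -> VV[0]=[4, 0, 0, 2]
Event 5: SEND 2->1: VV[2][2]++ -> VV[2]=[0, 0, 1, 0], msg_vec=[0, 0, 1, 0]; VV[1]=max(VV[1],msg_vec) then VV[1][1]++ -> VV[1]=[3, 2, 1, 1]
Event 6: SEND 0->3: VV[0][0]++ -> VV[0]=[5, 0, 0, 2], msg_vec=[5, 0, 0, 2]; VV[3]=max(VV[3],msg_vec) then VV[3][3]++ -> VV[3]=[5, 0, 0, 3]
Event 7: SEND 0->3: VV[0][0]++ -> VV[0]=[6, 0, 0, 2], msg_vec=[6, 0, 0, 2]; VV[3]=max(VV[3],msg_vec) then VV[3][3]++ -> VV[3]=[6, 0, 0, 4]
Event 8: LOCAL 0: VV[0][0]++ -> VV[0]=[7, 0, 0, 2]
Event 9: LOCAL 1: VV[1][1]++ -> VV[1]=[3, 3, 1, 1]
Event 3 stamp: [3, 0, 0, 1]
Event 5 stamp: [0, 0, 1, 0]
[3, 0, 0, 1] <= [0, 0, 1, 0]? False
[0, 0, 1, 0] <= [3, 0, 0, 1]? False
Relation: concurrent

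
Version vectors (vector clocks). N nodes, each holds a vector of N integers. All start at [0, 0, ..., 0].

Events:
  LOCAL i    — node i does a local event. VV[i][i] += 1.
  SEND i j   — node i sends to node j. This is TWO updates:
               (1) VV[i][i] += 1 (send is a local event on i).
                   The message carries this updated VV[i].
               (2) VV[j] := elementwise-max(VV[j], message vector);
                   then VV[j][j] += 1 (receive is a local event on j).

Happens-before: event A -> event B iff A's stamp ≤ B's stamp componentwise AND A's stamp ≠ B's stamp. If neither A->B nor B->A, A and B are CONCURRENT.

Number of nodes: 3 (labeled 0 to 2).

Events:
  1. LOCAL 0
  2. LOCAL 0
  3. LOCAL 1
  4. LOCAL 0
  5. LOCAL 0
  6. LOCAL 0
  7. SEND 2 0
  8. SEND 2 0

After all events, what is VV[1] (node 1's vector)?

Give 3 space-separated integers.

Answer: 0 1 0

Derivation:
Initial: VV[0]=[0, 0, 0]
Initial: VV[1]=[0, 0, 0]
Initial: VV[2]=[0, 0, 0]
Event 1: LOCAL 0: VV[0][0]++ -> VV[0]=[1, 0, 0]
Event 2: LOCAL 0: VV[0][0]++ -> VV[0]=[2, 0, 0]
Event 3: LOCAL 1: VV[1][1]++ -> VV[1]=[0, 1, 0]
Event 4: LOCAL 0: VV[0][0]++ -> VV[0]=[3, 0, 0]
Event 5: LOCAL 0: VV[0][0]++ -> VV[0]=[4, 0, 0]
Event 6: LOCAL 0: VV[0][0]++ -> VV[0]=[5, 0, 0]
Event 7: SEND 2->0: VV[2][2]++ -> VV[2]=[0, 0, 1], msg_vec=[0, 0, 1]; VV[0]=max(VV[0],msg_vec) then VV[0][0]++ -> VV[0]=[6, 0, 1]
Event 8: SEND 2->0: VV[2][2]++ -> VV[2]=[0, 0, 2], msg_vec=[0, 0, 2]; VV[0]=max(VV[0],msg_vec) then VV[0][0]++ -> VV[0]=[7, 0, 2]
Final vectors: VV[0]=[7, 0, 2]; VV[1]=[0, 1, 0]; VV[2]=[0, 0, 2]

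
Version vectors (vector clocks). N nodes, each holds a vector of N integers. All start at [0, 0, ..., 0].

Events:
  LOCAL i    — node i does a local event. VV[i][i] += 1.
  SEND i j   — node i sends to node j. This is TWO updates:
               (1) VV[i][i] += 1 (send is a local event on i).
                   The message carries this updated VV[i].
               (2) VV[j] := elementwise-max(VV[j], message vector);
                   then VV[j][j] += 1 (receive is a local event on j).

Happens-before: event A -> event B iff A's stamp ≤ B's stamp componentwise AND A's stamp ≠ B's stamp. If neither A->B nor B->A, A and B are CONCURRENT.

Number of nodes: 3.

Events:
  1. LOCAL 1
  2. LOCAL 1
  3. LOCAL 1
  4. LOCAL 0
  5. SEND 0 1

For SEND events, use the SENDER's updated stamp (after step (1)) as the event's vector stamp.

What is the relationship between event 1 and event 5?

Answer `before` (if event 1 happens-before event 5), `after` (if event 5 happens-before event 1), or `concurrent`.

Initial: VV[0]=[0, 0, 0]
Initial: VV[1]=[0, 0, 0]
Initial: VV[2]=[0, 0, 0]
Event 1: LOCAL 1: VV[1][1]++ -> VV[1]=[0, 1, 0]
Event 2: LOCAL 1: VV[1][1]++ -> VV[1]=[0, 2, 0]
Event 3: LOCAL 1: VV[1][1]++ -> VV[1]=[0, 3, 0]
Event 4: LOCAL 0: VV[0][0]++ -> VV[0]=[1, 0, 0]
Event 5: SEND 0->1: VV[0][0]++ -> VV[0]=[2, 0, 0], msg_vec=[2, 0, 0]; VV[1]=max(VV[1],msg_vec) then VV[1][1]++ -> VV[1]=[2, 4, 0]
Event 1 stamp: [0, 1, 0]
Event 5 stamp: [2, 0, 0]
[0, 1, 0] <= [2, 0, 0]? False
[2, 0, 0] <= [0, 1, 0]? False
Relation: concurrent

Answer: concurrent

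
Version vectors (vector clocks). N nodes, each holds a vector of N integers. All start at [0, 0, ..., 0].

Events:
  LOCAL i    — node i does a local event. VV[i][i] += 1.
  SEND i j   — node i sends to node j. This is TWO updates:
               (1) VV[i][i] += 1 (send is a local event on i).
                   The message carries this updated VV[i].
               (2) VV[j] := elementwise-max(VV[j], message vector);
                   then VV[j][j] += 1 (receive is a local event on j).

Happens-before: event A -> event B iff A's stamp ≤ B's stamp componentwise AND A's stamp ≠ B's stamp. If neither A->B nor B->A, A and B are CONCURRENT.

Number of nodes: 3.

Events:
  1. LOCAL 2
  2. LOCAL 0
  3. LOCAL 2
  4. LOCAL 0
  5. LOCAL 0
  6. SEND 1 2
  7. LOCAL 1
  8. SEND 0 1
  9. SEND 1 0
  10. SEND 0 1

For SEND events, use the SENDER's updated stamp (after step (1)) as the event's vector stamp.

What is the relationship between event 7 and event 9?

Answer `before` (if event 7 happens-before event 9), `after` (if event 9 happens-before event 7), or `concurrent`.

Initial: VV[0]=[0, 0, 0]
Initial: VV[1]=[0, 0, 0]
Initial: VV[2]=[0, 0, 0]
Event 1: LOCAL 2: VV[2][2]++ -> VV[2]=[0, 0, 1]
Event 2: LOCAL 0: VV[0][0]++ -> VV[0]=[1, 0, 0]
Event 3: LOCAL 2: VV[2][2]++ -> VV[2]=[0, 0, 2]
Event 4: LOCAL 0: VV[0][0]++ -> VV[0]=[2, 0, 0]
Event 5: LOCAL 0: VV[0][0]++ -> VV[0]=[3, 0, 0]
Event 6: SEND 1->2: VV[1][1]++ -> VV[1]=[0, 1, 0], msg_vec=[0, 1, 0]; VV[2]=max(VV[2],msg_vec) then VV[2][2]++ -> VV[2]=[0, 1, 3]
Event 7: LOCAL 1: VV[1][1]++ -> VV[1]=[0, 2, 0]
Event 8: SEND 0->1: VV[0][0]++ -> VV[0]=[4, 0, 0], msg_vec=[4, 0, 0]; VV[1]=max(VV[1],msg_vec) then VV[1][1]++ -> VV[1]=[4, 3, 0]
Event 9: SEND 1->0: VV[1][1]++ -> VV[1]=[4, 4, 0], msg_vec=[4, 4, 0]; VV[0]=max(VV[0],msg_vec) then VV[0][0]++ -> VV[0]=[5, 4, 0]
Event 10: SEND 0->1: VV[0][0]++ -> VV[0]=[6, 4, 0], msg_vec=[6, 4, 0]; VV[1]=max(VV[1],msg_vec) then VV[1][1]++ -> VV[1]=[6, 5, 0]
Event 7 stamp: [0, 2, 0]
Event 9 stamp: [4, 4, 0]
[0, 2, 0] <= [4, 4, 0]? True
[4, 4, 0] <= [0, 2, 0]? False
Relation: before

Answer: before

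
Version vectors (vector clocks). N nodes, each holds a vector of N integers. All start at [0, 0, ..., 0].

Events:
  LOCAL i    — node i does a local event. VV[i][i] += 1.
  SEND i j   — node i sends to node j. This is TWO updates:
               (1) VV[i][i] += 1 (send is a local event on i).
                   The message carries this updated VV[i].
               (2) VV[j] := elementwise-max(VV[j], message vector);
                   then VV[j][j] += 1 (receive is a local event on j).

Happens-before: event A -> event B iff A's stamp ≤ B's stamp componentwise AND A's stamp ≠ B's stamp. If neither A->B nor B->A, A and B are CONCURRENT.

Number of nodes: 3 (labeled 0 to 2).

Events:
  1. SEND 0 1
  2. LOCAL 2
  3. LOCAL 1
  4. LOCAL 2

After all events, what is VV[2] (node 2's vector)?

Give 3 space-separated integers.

Initial: VV[0]=[0, 0, 0]
Initial: VV[1]=[0, 0, 0]
Initial: VV[2]=[0, 0, 0]
Event 1: SEND 0->1: VV[0][0]++ -> VV[0]=[1, 0, 0], msg_vec=[1, 0, 0]; VV[1]=max(VV[1],msg_vec) then VV[1][1]++ -> VV[1]=[1, 1, 0]
Event 2: LOCAL 2: VV[2][2]++ -> VV[2]=[0, 0, 1]
Event 3: LOCAL 1: VV[1][1]++ -> VV[1]=[1, 2, 0]
Event 4: LOCAL 2: VV[2][2]++ -> VV[2]=[0, 0, 2]
Final vectors: VV[0]=[1, 0, 0]; VV[1]=[1, 2, 0]; VV[2]=[0, 0, 2]

Answer: 0 0 2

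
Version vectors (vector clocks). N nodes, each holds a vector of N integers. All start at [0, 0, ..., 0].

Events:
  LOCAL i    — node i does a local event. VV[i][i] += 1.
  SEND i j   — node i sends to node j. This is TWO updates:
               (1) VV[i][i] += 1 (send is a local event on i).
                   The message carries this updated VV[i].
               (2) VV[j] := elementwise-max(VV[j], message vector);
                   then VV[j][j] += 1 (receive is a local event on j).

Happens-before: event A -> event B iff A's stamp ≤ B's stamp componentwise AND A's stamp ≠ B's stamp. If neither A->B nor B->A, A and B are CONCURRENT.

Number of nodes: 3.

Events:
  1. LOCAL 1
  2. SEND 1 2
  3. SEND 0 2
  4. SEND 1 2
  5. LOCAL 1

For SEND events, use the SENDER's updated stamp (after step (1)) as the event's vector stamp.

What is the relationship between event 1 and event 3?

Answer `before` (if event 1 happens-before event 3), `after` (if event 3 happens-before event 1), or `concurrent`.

Answer: concurrent

Derivation:
Initial: VV[0]=[0, 0, 0]
Initial: VV[1]=[0, 0, 0]
Initial: VV[2]=[0, 0, 0]
Event 1: LOCAL 1: VV[1][1]++ -> VV[1]=[0, 1, 0]
Event 2: SEND 1->2: VV[1][1]++ -> VV[1]=[0, 2, 0], msg_vec=[0, 2, 0]; VV[2]=max(VV[2],msg_vec) then VV[2][2]++ -> VV[2]=[0, 2, 1]
Event 3: SEND 0->2: VV[0][0]++ -> VV[0]=[1, 0, 0], msg_vec=[1, 0, 0]; VV[2]=max(VV[2],msg_vec) then VV[2][2]++ -> VV[2]=[1, 2, 2]
Event 4: SEND 1->2: VV[1][1]++ -> VV[1]=[0, 3, 0], msg_vec=[0, 3, 0]; VV[2]=max(VV[2],msg_vec) then VV[2][2]++ -> VV[2]=[1, 3, 3]
Event 5: LOCAL 1: VV[1][1]++ -> VV[1]=[0, 4, 0]
Event 1 stamp: [0, 1, 0]
Event 3 stamp: [1, 0, 0]
[0, 1, 0] <= [1, 0, 0]? False
[1, 0, 0] <= [0, 1, 0]? False
Relation: concurrent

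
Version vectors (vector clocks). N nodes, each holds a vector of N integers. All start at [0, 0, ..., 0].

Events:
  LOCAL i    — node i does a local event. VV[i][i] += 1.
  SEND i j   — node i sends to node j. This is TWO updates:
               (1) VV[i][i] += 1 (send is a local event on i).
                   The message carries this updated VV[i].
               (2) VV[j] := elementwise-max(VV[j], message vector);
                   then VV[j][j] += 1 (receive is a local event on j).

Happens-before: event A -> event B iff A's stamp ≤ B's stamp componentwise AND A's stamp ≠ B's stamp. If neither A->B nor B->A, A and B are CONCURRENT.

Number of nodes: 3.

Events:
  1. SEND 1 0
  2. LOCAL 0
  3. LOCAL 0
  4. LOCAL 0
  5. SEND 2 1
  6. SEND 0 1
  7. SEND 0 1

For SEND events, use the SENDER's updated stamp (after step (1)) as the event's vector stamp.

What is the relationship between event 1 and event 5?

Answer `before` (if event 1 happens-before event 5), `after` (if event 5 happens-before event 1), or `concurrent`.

Answer: concurrent

Derivation:
Initial: VV[0]=[0, 0, 0]
Initial: VV[1]=[0, 0, 0]
Initial: VV[2]=[0, 0, 0]
Event 1: SEND 1->0: VV[1][1]++ -> VV[1]=[0, 1, 0], msg_vec=[0, 1, 0]; VV[0]=max(VV[0],msg_vec) then VV[0][0]++ -> VV[0]=[1, 1, 0]
Event 2: LOCAL 0: VV[0][0]++ -> VV[0]=[2, 1, 0]
Event 3: LOCAL 0: VV[0][0]++ -> VV[0]=[3, 1, 0]
Event 4: LOCAL 0: VV[0][0]++ -> VV[0]=[4, 1, 0]
Event 5: SEND 2->1: VV[2][2]++ -> VV[2]=[0, 0, 1], msg_vec=[0, 0, 1]; VV[1]=max(VV[1],msg_vec) then VV[1][1]++ -> VV[1]=[0, 2, 1]
Event 6: SEND 0->1: VV[0][0]++ -> VV[0]=[5, 1, 0], msg_vec=[5, 1, 0]; VV[1]=max(VV[1],msg_vec) then VV[1][1]++ -> VV[1]=[5, 3, 1]
Event 7: SEND 0->1: VV[0][0]++ -> VV[0]=[6, 1, 0], msg_vec=[6, 1, 0]; VV[1]=max(VV[1],msg_vec) then VV[1][1]++ -> VV[1]=[6, 4, 1]
Event 1 stamp: [0, 1, 0]
Event 5 stamp: [0, 0, 1]
[0, 1, 0] <= [0, 0, 1]? False
[0, 0, 1] <= [0, 1, 0]? False
Relation: concurrent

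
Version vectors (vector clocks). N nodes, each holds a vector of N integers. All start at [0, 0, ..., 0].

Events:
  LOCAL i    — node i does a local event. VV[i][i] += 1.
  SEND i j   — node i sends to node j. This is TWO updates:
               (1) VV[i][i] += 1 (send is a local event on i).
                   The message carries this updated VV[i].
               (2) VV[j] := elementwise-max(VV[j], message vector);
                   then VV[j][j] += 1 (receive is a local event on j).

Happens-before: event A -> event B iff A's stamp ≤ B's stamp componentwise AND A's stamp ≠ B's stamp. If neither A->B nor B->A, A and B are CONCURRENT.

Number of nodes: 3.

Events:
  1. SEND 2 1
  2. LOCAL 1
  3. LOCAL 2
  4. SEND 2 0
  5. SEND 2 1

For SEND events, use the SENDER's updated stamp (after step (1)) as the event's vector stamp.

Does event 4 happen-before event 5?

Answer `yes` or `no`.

Initial: VV[0]=[0, 0, 0]
Initial: VV[1]=[0, 0, 0]
Initial: VV[2]=[0, 0, 0]
Event 1: SEND 2->1: VV[2][2]++ -> VV[2]=[0, 0, 1], msg_vec=[0, 0, 1]; VV[1]=max(VV[1],msg_vec) then VV[1][1]++ -> VV[1]=[0, 1, 1]
Event 2: LOCAL 1: VV[1][1]++ -> VV[1]=[0, 2, 1]
Event 3: LOCAL 2: VV[2][2]++ -> VV[2]=[0, 0, 2]
Event 4: SEND 2->0: VV[2][2]++ -> VV[2]=[0, 0, 3], msg_vec=[0, 0, 3]; VV[0]=max(VV[0],msg_vec) then VV[0][0]++ -> VV[0]=[1, 0, 3]
Event 5: SEND 2->1: VV[2][2]++ -> VV[2]=[0, 0, 4], msg_vec=[0, 0, 4]; VV[1]=max(VV[1],msg_vec) then VV[1][1]++ -> VV[1]=[0, 3, 4]
Event 4 stamp: [0, 0, 3]
Event 5 stamp: [0, 0, 4]
[0, 0, 3] <= [0, 0, 4]? True. Equal? False. Happens-before: True

Answer: yes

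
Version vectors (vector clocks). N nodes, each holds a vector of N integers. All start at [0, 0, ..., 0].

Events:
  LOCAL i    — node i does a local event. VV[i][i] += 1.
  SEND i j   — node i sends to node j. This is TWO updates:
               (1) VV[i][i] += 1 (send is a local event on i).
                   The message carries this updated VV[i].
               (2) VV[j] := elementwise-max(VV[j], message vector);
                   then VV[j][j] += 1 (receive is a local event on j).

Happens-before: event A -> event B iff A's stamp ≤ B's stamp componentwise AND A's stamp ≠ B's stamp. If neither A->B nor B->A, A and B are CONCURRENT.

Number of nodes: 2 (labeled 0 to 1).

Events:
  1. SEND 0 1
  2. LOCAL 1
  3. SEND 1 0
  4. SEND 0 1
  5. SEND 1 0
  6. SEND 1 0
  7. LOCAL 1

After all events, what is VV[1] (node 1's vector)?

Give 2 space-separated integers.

Answer: 3 7

Derivation:
Initial: VV[0]=[0, 0]
Initial: VV[1]=[0, 0]
Event 1: SEND 0->1: VV[0][0]++ -> VV[0]=[1, 0], msg_vec=[1, 0]; VV[1]=max(VV[1],msg_vec) then VV[1][1]++ -> VV[1]=[1, 1]
Event 2: LOCAL 1: VV[1][1]++ -> VV[1]=[1, 2]
Event 3: SEND 1->0: VV[1][1]++ -> VV[1]=[1, 3], msg_vec=[1, 3]; VV[0]=max(VV[0],msg_vec) then VV[0][0]++ -> VV[0]=[2, 3]
Event 4: SEND 0->1: VV[0][0]++ -> VV[0]=[3, 3], msg_vec=[3, 3]; VV[1]=max(VV[1],msg_vec) then VV[1][1]++ -> VV[1]=[3, 4]
Event 5: SEND 1->0: VV[1][1]++ -> VV[1]=[3, 5], msg_vec=[3, 5]; VV[0]=max(VV[0],msg_vec) then VV[0][0]++ -> VV[0]=[4, 5]
Event 6: SEND 1->0: VV[1][1]++ -> VV[1]=[3, 6], msg_vec=[3, 6]; VV[0]=max(VV[0],msg_vec) then VV[0][0]++ -> VV[0]=[5, 6]
Event 7: LOCAL 1: VV[1][1]++ -> VV[1]=[3, 7]
Final vectors: VV[0]=[5, 6]; VV[1]=[3, 7]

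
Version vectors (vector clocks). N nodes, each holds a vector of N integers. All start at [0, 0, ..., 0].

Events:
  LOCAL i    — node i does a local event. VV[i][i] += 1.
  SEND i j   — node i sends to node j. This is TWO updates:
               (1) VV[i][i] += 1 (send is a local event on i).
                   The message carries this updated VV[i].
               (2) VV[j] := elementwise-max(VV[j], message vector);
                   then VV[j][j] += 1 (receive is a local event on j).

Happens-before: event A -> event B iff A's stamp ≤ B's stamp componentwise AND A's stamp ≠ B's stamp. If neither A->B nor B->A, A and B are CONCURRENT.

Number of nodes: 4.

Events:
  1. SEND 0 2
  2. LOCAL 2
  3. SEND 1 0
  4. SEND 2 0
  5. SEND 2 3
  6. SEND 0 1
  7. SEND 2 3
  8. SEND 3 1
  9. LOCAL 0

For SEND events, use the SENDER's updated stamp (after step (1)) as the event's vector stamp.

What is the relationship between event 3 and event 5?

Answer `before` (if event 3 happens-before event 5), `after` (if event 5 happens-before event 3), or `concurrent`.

Answer: concurrent

Derivation:
Initial: VV[0]=[0, 0, 0, 0]
Initial: VV[1]=[0, 0, 0, 0]
Initial: VV[2]=[0, 0, 0, 0]
Initial: VV[3]=[0, 0, 0, 0]
Event 1: SEND 0->2: VV[0][0]++ -> VV[0]=[1, 0, 0, 0], msg_vec=[1, 0, 0, 0]; VV[2]=max(VV[2],msg_vec) then VV[2][2]++ -> VV[2]=[1, 0, 1, 0]
Event 2: LOCAL 2: VV[2][2]++ -> VV[2]=[1, 0, 2, 0]
Event 3: SEND 1->0: VV[1][1]++ -> VV[1]=[0, 1, 0, 0], msg_vec=[0, 1, 0, 0]; VV[0]=max(VV[0],msg_vec) then VV[0][0]++ -> VV[0]=[2, 1, 0, 0]
Event 4: SEND 2->0: VV[2][2]++ -> VV[2]=[1, 0, 3, 0], msg_vec=[1, 0, 3, 0]; VV[0]=max(VV[0],msg_vec) then VV[0][0]++ -> VV[0]=[3, 1, 3, 0]
Event 5: SEND 2->3: VV[2][2]++ -> VV[2]=[1, 0, 4, 0], msg_vec=[1, 0, 4, 0]; VV[3]=max(VV[3],msg_vec) then VV[3][3]++ -> VV[3]=[1, 0, 4, 1]
Event 6: SEND 0->1: VV[0][0]++ -> VV[0]=[4, 1, 3, 0], msg_vec=[4, 1, 3, 0]; VV[1]=max(VV[1],msg_vec) then VV[1][1]++ -> VV[1]=[4, 2, 3, 0]
Event 7: SEND 2->3: VV[2][2]++ -> VV[2]=[1, 0, 5, 0], msg_vec=[1, 0, 5, 0]; VV[3]=max(VV[3],msg_vec) then VV[3][3]++ -> VV[3]=[1, 0, 5, 2]
Event 8: SEND 3->1: VV[3][3]++ -> VV[3]=[1, 0, 5, 3], msg_vec=[1, 0, 5, 3]; VV[1]=max(VV[1],msg_vec) then VV[1][1]++ -> VV[1]=[4, 3, 5, 3]
Event 9: LOCAL 0: VV[0][0]++ -> VV[0]=[5, 1, 3, 0]
Event 3 stamp: [0, 1, 0, 0]
Event 5 stamp: [1, 0, 4, 0]
[0, 1, 0, 0] <= [1, 0, 4, 0]? False
[1, 0, 4, 0] <= [0, 1, 0, 0]? False
Relation: concurrent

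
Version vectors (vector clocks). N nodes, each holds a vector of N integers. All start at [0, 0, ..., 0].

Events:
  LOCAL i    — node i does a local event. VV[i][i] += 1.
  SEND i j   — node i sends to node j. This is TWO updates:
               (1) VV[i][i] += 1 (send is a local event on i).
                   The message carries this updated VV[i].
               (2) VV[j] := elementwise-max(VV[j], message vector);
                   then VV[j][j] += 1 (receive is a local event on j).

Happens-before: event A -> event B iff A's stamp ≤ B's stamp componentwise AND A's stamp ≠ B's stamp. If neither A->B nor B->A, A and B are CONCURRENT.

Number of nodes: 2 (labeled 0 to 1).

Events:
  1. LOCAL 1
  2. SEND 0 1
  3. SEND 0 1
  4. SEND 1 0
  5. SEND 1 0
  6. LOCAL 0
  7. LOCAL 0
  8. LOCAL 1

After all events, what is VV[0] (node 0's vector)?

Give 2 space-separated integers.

Initial: VV[0]=[0, 0]
Initial: VV[1]=[0, 0]
Event 1: LOCAL 1: VV[1][1]++ -> VV[1]=[0, 1]
Event 2: SEND 0->1: VV[0][0]++ -> VV[0]=[1, 0], msg_vec=[1, 0]; VV[1]=max(VV[1],msg_vec) then VV[1][1]++ -> VV[1]=[1, 2]
Event 3: SEND 0->1: VV[0][0]++ -> VV[0]=[2, 0], msg_vec=[2, 0]; VV[1]=max(VV[1],msg_vec) then VV[1][1]++ -> VV[1]=[2, 3]
Event 4: SEND 1->0: VV[1][1]++ -> VV[1]=[2, 4], msg_vec=[2, 4]; VV[0]=max(VV[0],msg_vec) then VV[0][0]++ -> VV[0]=[3, 4]
Event 5: SEND 1->0: VV[1][1]++ -> VV[1]=[2, 5], msg_vec=[2, 5]; VV[0]=max(VV[0],msg_vec) then VV[0][0]++ -> VV[0]=[4, 5]
Event 6: LOCAL 0: VV[0][0]++ -> VV[0]=[5, 5]
Event 7: LOCAL 0: VV[0][0]++ -> VV[0]=[6, 5]
Event 8: LOCAL 1: VV[1][1]++ -> VV[1]=[2, 6]
Final vectors: VV[0]=[6, 5]; VV[1]=[2, 6]

Answer: 6 5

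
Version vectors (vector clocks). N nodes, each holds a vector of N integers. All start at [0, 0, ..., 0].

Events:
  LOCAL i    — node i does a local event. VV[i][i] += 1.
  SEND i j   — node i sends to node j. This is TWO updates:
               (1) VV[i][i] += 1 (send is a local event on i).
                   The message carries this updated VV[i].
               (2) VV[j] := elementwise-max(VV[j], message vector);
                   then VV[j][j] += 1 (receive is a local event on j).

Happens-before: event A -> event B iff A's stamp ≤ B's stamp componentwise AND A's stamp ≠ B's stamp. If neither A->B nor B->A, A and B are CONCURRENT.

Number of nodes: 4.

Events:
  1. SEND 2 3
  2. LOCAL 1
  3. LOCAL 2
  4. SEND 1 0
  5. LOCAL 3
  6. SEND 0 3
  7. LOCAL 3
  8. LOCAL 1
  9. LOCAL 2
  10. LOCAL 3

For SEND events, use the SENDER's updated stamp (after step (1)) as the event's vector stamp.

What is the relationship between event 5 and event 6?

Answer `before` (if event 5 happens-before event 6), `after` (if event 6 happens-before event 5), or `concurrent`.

Initial: VV[0]=[0, 0, 0, 0]
Initial: VV[1]=[0, 0, 0, 0]
Initial: VV[2]=[0, 0, 0, 0]
Initial: VV[3]=[0, 0, 0, 0]
Event 1: SEND 2->3: VV[2][2]++ -> VV[2]=[0, 0, 1, 0], msg_vec=[0, 0, 1, 0]; VV[3]=max(VV[3],msg_vec) then VV[3][3]++ -> VV[3]=[0, 0, 1, 1]
Event 2: LOCAL 1: VV[1][1]++ -> VV[1]=[0, 1, 0, 0]
Event 3: LOCAL 2: VV[2][2]++ -> VV[2]=[0, 0, 2, 0]
Event 4: SEND 1->0: VV[1][1]++ -> VV[1]=[0, 2, 0, 0], msg_vec=[0, 2, 0, 0]; VV[0]=max(VV[0],msg_vec) then VV[0][0]++ -> VV[0]=[1, 2, 0, 0]
Event 5: LOCAL 3: VV[3][3]++ -> VV[3]=[0, 0, 1, 2]
Event 6: SEND 0->3: VV[0][0]++ -> VV[0]=[2, 2, 0, 0], msg_vec=[2, 2, 0, 0]; VV[3]=max(VV[3],msg_vec) then VV[3][3]++ -> VV[3]=[2, 2, 1, 3]
Event 7: LOCAL 3: VV[3][3]++ -> VV[3]=[2, 2, 1, 4]
Event 8: LOCAL 1: VV[1][1]++ -> VV[1]=[0, 3, 0, 0]
Event 9: LOCAL 2: VV[2][2]++ -> VV[2]=[0, 0, 3, 0]
Event 10: LOCAL 3: VV[3][3]++ -> VV[3]=[2, 2, 1, 5]
Event 5 stamp: [0, 0, 1, 2]
Event 6 stamp: [2, 2, 0, 0]
[0, 0, 1, 2] <= [2, 2, 0, 0]? False
[2, 2, 0, 0] <= [0, 0, 1, 2]? False
Relation: concurrent

Answer: concurrent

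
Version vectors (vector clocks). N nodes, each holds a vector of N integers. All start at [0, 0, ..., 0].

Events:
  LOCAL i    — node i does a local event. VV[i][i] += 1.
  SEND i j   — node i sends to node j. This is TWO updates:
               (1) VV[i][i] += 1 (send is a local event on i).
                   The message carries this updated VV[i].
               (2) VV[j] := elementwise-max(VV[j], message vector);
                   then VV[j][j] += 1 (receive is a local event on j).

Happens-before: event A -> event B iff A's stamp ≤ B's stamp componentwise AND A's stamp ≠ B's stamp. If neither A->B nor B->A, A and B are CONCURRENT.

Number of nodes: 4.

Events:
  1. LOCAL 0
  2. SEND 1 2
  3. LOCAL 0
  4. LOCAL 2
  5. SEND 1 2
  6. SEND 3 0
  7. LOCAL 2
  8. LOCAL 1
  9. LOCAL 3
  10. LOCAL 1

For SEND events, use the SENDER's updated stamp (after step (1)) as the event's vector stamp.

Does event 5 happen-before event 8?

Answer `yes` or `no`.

Initial: VV[0]=[0, 0, 0, 0]
Initial: VV[1]=[0, 0, 0, 0]
Initial: VV[2]=[0, 0, 0, 0]
Initial: VV[3]=[0, 0, 0, 0]
Event 1: LOCAL 0: VV[0][0]++ -> VV[0]=[1, 0, 0, 0]
Event 2: SEND 1->2: VV[1][1]++ -> VV[1]=[0, 1, 0, 0], msg_vec=[0, 1, 0, 0]; VV[2]=max(VV[2],msg_vec) then VV[2][2]++ -> VV[2]=[0, 1, 1, 0]
Event 3: LOCAL 0: VV[0][0]++ -> VV[0]=[2, 0, 0, 0]
Event 4: LOCAL 2: VV[2][2]++ -> VV[2]=[0, 1, 2, 0]
Event 5: SEND 1->2: VV[1][1]++ -> VV[1]=[0, 2, 0, 0], msg_vec=[0, 2, 0, 0]; VV[2]=max(VV[2],msg_vec) then VV[2][2]++ -> VV[2]=[0, 2, 3, 0]
Event 6: SEND 3->0: VV[3][3]++ -> VV[3]=[0, 0, 0, 1], msg_vec=[0, 0, 0, 1]; VV[0]=max(VV[0],msg_vec) then VV[0][0]++ -> VV[0]=[3, 0, 0, 1]
Event 7: LOCAL 2: VV[2][2]++ -> VV[2]=[0, 2, 4, 0]
Event 8: LOCAL 1: VV[1][1]++ -> VV[1]=[0, 3, 0, 0]
Event 9: LOCAL 3: VV[3][3]++ -> VV[3]=[0, 0, 0, 2]
Event 10: LOCAL 1: VV[1][1]++ -> VV[1]=[0, 4, 0, 0]
Event 5 stamp: [0, 2, 0, 0]
Event 8 stamp: [0, 3, 0, 0]
[0, 2, 0, 0] <= [0, 3, 0, 0]? True. Equal? False. Happens-before: True

Answer: yes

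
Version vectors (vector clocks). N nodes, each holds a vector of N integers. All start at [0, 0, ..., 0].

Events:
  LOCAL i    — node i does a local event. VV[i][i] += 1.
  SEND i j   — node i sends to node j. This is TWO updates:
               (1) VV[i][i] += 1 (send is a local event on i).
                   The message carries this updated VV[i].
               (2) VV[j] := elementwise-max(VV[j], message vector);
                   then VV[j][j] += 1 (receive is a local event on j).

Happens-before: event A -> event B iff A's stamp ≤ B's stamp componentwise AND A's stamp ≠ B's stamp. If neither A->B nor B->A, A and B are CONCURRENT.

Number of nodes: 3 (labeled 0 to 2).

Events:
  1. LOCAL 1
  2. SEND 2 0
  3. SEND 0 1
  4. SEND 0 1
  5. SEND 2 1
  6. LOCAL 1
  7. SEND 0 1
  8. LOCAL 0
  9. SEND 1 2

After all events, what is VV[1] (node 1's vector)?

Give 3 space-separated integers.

Answer: 4 7 2

Derivation:
Initial: VV[0]=[0, 0, 0]
Initial: VV[1]=[0, 0, 0]
Initial: VV[2]=[0, 0, 0]
Event 1: LOCAL 1: VV[1][1]++ -> VV[1]=[0, 1, 0]
Event 2: SEND 2->0: VV[2][2]++ -> VV[2]=[0, 0, 1], msg_vec=[0, 0, 1]; VV[0]=max(VV[0],msg_vec) then VV[0][0]++ -> VV[0]=[1, 0, 1]
Event 3: SEND 0->1: VV[0][0]++ -> VV[0]=[2, 0, 1], msg_vec=[2, 0, 1]; VV[1]=max(VV[1],msg_vec) then VV[1][1]++ -> VV[1]=[2, 2, 1]
Event 4: SEND 0->1: VV[0][0]++ -> VV[0]=[3, 0, 1], msg_vec=[3, 0, 1]; VV[1]=max(VV[1],msg_vec) then VV[1][1]++ -> VV[1]=[3, 3, 1]
Event 5: SEND 2->1: VV[2][2]++ -> VV[2]=[0, 0, 2], msg_vec=[0, 0, 2]; VV[1]=max(VV[1],msg_vec) then VV[1][1]++ -> VV[1]=[3, 4, 2]
Event 6: LOCAL 1: VV[1][1]++ -> VV[1]=[3, 5, 2]
Event 7: SEND 0->1: VV[0][0]++ -> VV[0]=[4, 0, 1], msg_vec=[4, 0, 1]; VV[1]=max(VV[1],msg_vec) then VV[1][1]++ -> VV[1]=[4, 6, 2]
Event 8: LOCAL 0: VV[0][0]++ -> VV[0]=[5, 0, 1]
Event 9: SEND 1->2: VV[1][1]++ -> VV[1]=[4, 7, 2], msg_vec=[4, 7, 2]; VV[2]=max(VV[2],msg_vec) then VV[2][2]++ -> VV[2]=[4, 7, 3]
Final vectors: VV[0]=[5, 0, 1]; VV[1]=[4, 7, 2]; VV[2]=[4, 7, 3]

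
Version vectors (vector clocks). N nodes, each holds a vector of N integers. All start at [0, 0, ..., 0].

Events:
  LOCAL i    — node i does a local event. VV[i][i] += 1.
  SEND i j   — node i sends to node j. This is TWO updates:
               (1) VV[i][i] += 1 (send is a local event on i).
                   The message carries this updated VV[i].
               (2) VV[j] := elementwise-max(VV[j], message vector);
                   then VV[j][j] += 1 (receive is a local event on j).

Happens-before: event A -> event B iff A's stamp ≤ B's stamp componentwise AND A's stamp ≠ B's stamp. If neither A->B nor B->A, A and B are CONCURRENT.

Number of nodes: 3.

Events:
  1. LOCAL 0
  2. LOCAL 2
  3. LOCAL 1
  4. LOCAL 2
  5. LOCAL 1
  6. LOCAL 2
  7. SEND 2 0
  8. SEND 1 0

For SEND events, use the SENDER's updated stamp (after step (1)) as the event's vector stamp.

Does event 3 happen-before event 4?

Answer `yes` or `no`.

Initial: VV[0]=[0, 0, 0]
Initial: VV[1]=[0, 0, 0]
Initial: VV[2]=[0, 0, 0]
Event 1: LOCAL 0: VV[0][0]++ -> VV[0]=[1, 0, 0]
Event 2: LOCAL 2: VV[2][2]++ -> VV[2]=[0, 0, 1]
Event 3: LOCAL 1: VV[1][1]++ -> VV[1]=[0, 1, 0]
Event 4: LOCAL 2: VV[2][2]++ -> VV[2]=[0, 0, 2]
Event 5: LOCAL 1: VV[1][1]++ -> VV[1]=[0, 2, 0]
Event 6: LOCAL 2: VV[2][2]++ -> VV[2]=[0, 0, 3]
Event 7: SEND 2->0: VV[2][2]++ -> VV[2]=[0, 0, 4], msg_vec=[0, 0, 4]; VV[0]=max(VV[0],msg_vec) then VV[0][0]++ -> VV[0]=[2, 0, 4]
Event 8: SEND 1->0: VV[1][1]++ -> VV[1]=[0, 3, 0], msg_vec=[0, 3, 0]; VV[0]=max(VV[0],msg_vec) then VV[0][0]++ -> VV[0]=[3, 3, 4]
Event 3 stamp: [0, 1, 0]
Event 4 stamp: [0, 0, 2]
[0, 1, 0] <= [0, 0, 2]? False. Equal? False. Happens-before: False

Answer: no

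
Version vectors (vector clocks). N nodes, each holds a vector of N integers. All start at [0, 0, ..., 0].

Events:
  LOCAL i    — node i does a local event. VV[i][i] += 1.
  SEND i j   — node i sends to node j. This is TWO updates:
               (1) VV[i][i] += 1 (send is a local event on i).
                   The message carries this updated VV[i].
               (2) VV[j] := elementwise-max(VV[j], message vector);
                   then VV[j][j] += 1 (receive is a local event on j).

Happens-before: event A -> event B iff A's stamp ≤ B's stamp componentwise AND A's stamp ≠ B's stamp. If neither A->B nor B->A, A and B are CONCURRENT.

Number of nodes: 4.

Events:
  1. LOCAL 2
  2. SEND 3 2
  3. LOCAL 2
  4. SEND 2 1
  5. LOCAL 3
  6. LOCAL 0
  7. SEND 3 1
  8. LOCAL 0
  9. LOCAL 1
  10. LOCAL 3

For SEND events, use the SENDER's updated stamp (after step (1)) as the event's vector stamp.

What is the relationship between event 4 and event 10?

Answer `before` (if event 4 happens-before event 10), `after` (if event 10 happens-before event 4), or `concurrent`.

Answer: concurrent

Derivation:
Initial: VV[0]=[0, 0, 0, 0]
Initial: VV[1]=[0, 0, 0, 0]
Initial: VV[2]=[0, 0, 0, 0]
Initial: VV[3]=[0, 0, 0, 0]
Event 1: LOCAL 2: VV[2][2]++ -> VV[2]=[0, 0, 1, 0]
Event 2: SEND 3->2: VV[3][3]++ -> VV[3]=[0, 0, 0, 1], msg_vec=[0, 0, 0, 1]; VV[2]=max(VV[2],msg_vec) then VV[2][2]++ -> VV[2]=[0, 0, 2, 1]
Event 3: LOCAL 2: VV[2][2]++ -> VV[2]=[0, 0, 3, 1]
Event 4: SEND 2->1: VV[2][2]++ -> VV[2]=[0, 0, 4, 1], msg_vec=[0, 0, 4, 1]; VV[1]=max(VV[1],msg_vec) then VV[1][1]++ -> VV[1]=[0, 1, 4, 1]
Event 5: LOCAL 3: VV[3][3]++ -> VV[3]=[0, 0, 0, 2]
Event 6: LOCAL 0: VV[0][0]++ -> VV[0]=[1, 0, 0, 0]
Event 7: SEND 3->1: VV[3][3]++ -> VV[3]=[0, 0, 0, 3], msg_vec=[0, 0, 0, 3]; VV[1]=max(VV[1],msg_vec) then VV[1][1]++ -> VV[1]=[0, 2, 4, 3]
Event 8: LOCAL 0: VV[0][0]++ -> VV[0]=[2, 0, 0, 0]
Event 9: LOCAL 1: VV[1][1]++ -> VV[1]=[0, 3, 4, 3]
Event 10: LOCAL 3: VV[3][3]++ -> VV[3]=[0, 0, 0, 4]
Event 4 stamp: [0, 0, 4, 1]
Event 10 stamp: [0, 0, 0, 4]
[0, 0, 4, 1] <= [0, 0, 0, 4]? False
[0, 0, 0, 4] <= [0, 0, 4, 1]? False
Relation: concurrent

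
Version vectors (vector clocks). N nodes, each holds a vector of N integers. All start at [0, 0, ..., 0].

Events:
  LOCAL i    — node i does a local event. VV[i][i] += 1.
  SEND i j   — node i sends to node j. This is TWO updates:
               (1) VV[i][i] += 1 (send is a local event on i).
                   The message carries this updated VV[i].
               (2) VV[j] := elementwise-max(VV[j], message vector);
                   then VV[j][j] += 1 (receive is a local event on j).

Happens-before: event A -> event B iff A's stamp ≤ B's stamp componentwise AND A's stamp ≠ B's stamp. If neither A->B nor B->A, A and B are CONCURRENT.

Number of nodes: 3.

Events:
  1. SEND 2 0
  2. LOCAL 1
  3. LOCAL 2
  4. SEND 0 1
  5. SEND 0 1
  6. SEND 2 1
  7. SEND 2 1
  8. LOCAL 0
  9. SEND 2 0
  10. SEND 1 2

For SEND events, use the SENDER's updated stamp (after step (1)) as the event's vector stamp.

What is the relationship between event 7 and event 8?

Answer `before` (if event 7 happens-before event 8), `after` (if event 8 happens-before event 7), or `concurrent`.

Initial: VV[0]=[0, 0, 0]
Initial: VV[1]=[0, 0, 0]
Initial: VV[2]=[0, 0, 0]
Event 1: SEND 2->0: VV[2][2]++ -> VV[2]=[0, 0, 1], msg_vec=[0, 0, 1]; VV[0]=max(VV[0],msg_vec) then VV[0][0]++ -> VV[0]=[1, 0, 1]
Event 2: LOCAL 1: VV[1][1]++ -> VV[1]=[0, 1, 0]
Event 3: LOCAL 2: VV[2][2]++ -> VV[2]=[0, 0, 2]
Event 4: SEND 0->1: VV[0][0]++ -> VV[0]=[2, 0, 1], msg_vec=[2, 0, 1]; VV[1]=max(VV[1],msg_vec) then VV[1][1]++ -> VV[1]=[2, 2, 1]
Event 5: SEND 0->1: VV[0][0]++ -> VV[0]=[3, 0, 1], msg_vec=[3, 0, 1]; VV[1]=max(VV[1],msg_vec) then VV[1][1]++ -> VV[1]=[3, 3, 1]
Event 6: SEND 2->1: VV[2][2]++ -> VV[2]=[0, 0, 3], msg_vec=[0, 0, 3]; VV[1]=max(VV[1],msg_vec) then VV[1][1]++ -> VV[1]=[3, 4, 3]
Event 7: SEND 2->1: VV[2][2]++ -> VV[2]=[0, 0, 4], msg_vec=[0, 0, 4]; VV[1]=max(VV[1],msg_vec) then VV[1][1]++ -> VV[1]=[3, 5, 4]
Event 8: LOCAL 0: VV[0][0]++ -> VV[0]=[4, 0, 1]
Event 9: SEND 2->0: VV[2][2]++ -> VV[2]=[0, 0, 5], msg_vec=[0, 0, 5]; VV[0]=max(VV[0],msg_vec) then VV[0][0]++ -> VV[0]=[5, 0, 5]
Event 10: SEND 1->2: VV[1][1]++ -> VV[1]=[3, 6, 4], msg_vec=[3, 6, 4]; VV[2]=max(VV[2],msg_vec) then VV[2][2]++ -> VV[2]=[3, 6, 6]
Event 7 stamp: [0, 0, 4]
Event 8 stamp: [4, 0, 1]
[0, 0, 4] <= [4, 0, 1]? False
[4, 0, 1] <= [0, 0, 4]? False
Relation: concurrent

Answer: concurrent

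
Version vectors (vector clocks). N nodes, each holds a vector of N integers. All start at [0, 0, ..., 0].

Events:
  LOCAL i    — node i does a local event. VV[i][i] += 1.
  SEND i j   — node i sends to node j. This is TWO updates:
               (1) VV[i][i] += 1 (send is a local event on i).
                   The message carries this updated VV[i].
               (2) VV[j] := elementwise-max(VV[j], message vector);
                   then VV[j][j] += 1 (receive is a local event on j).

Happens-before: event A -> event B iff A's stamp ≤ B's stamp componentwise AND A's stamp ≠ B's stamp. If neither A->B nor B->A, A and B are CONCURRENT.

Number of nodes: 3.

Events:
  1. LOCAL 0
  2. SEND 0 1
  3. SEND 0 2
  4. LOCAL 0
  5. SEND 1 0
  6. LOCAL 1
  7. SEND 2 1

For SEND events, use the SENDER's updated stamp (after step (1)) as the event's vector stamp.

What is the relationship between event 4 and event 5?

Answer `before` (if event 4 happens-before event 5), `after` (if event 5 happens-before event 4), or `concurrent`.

Initial: VV[0]=[0, 0, 0]
Initial: VV[1]=[0, 0, 0]
Initial: VV[2]=[0, 0, 0]
Event 1: LOCAL 0: VV[0][0]++ -> VV[0]=[1, 0, 0]
Event 2: SEND 0->1: VV[0][0]++ -> VV[0]=[2, 0, 0], msg_vec=[2, 0, 0]; VV[1]=max(VV[1],msg_vec) then VV[1][1]++ -> VV[1]=[2, 1, 0]
Event 3: SEND 0->2: VV[0][0]++ -> VV[0]=[3, 0, 0], msg_vec=[3, 0, 0]; VV[2]=max(VV[2],msg_vec) then VV[2][2]++ -> VV[2]=[3, 0, 1]
Event 4: LOCAL 0: VV[0][0]++ -> VV[0]=[4, 0, 0]
Event 5: SEND 1->0: VV[1][1]++ -> VV[1]=[2, 2, 0], msg_vec=[2, 2, 0]; VV[0]=max(VV[0],msg_vec) then VV[0][0]++ -> VV[0]=[5, 2, 0]
Event 6: LOCAL 1: VV[1][1]++ -> VV[1]=[2, 3, 0]
Event 7: SEND 2->1: VV[2][2]++ -> VV[2]=[3, 0, 2], msg_vec=[3, 0, 2]; VV[1]=max(VV[1],msg_vec) then VV[1][1]++ -> VV[1]=[3, 4, 2]
Event 4 stamp: [4, 0, 0]
Event 5 stamp: [2, 2, 0]
[4, 0, 0] <= [2, 2, 0]? False
[2, 2, 0] <= [4, 0, 0]? False
Relation: concurrent

Answer: concurrent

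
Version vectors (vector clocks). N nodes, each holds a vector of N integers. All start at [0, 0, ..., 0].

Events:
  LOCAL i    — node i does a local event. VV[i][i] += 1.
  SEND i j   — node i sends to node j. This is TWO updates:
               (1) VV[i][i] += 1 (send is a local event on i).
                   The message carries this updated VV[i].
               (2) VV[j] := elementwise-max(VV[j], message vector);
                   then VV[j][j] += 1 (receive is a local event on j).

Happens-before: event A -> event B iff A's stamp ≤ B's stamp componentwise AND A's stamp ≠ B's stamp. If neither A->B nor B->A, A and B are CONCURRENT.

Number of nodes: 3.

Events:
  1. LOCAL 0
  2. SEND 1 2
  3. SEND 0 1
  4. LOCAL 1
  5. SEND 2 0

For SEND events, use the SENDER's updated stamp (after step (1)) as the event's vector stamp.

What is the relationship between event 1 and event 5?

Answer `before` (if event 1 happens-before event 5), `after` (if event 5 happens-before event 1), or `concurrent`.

Initial: VV[0]=[0, 0, 0]
Initial: VV[1]=[0, 0, 0]
Initial: VV[2]=[0, 0, 0]
Event 1: LOCAL 0: VV[0][0]++ -> VV[0]=[1, 0, 0]
Event 2: SEND 1->2: VV[1][1]++ -> VV[1]=[0, 1, 0], msg_vec=[0, 1, 0]; VV[2]=max(VV[2],msg_vec) then VV[2][2]++ -> VV[2]=[0, 1, 1]
Event 3: SEND 0->1: VV[0][0]++ -> VV[0]=[2, 0, 0], msg_vec=[2, 0, 0]; VV[1]=max(VV[1],msg_vec) then VV[1][1]++ -> VV[1]=[2, 2, 0]
Event 4: LOCAL 1: VV[1][1]++ -> VV[1]=[2, 3, 0]
Event 5: SEND 2->0: VV[2][2]++ -> VV[2]=[0, 1, 2], msg_vec=[0, 1, 2]; VV[0]=max(VV[0],msg_vec) then VV[0][0]++ -> VV[0]=[3, 1, 2]
Event 1 stamp: [1, 0, 0]
Event 5 stamp: [0, 1, 2]
[1, 0, 0] <= [0, 1, 2]? False
[0, 1, 2] <= [1, 0, 0]? False
Relation: concurrent

Answer: concurrent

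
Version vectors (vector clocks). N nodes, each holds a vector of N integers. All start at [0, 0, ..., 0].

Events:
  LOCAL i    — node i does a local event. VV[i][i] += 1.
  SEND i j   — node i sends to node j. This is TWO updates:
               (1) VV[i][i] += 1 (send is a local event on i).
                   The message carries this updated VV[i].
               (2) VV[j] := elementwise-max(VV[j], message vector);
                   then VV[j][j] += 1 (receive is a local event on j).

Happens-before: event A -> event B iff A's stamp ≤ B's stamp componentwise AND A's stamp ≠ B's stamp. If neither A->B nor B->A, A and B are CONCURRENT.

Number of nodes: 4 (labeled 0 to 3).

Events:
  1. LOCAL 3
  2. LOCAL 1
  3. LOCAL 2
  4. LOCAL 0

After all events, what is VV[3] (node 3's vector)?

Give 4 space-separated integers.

Answer: 0 0 0 1

Derivation:
Initial: VV[0]=[0, 0, 0, 0]
Initial: VV[1]=[0, 0, 0, 0]
Initial: VV[2]=[0, 0, 0, 0]
Initial: VV[3]=[0, 0, 0, 0]
Event 1: LOCAL 3: VV[3][3]++ -> VV[3]=[0, 0, 0, 1]
Event 2: LOCAL 1: VV[1][1]++ -> VV[1]=[0, 1, 0, 0]
Event 3: LOCAL 2: VV[2][2]++ -> VV[2]=[0, 0, 1, 0]
Event 4: LOCAL 0: VV[0][0]++ -> VV[0]=[1, 0, 0, 0]
Final vectors: VV[0]=[1, 0, 0, 0]; VV[1]=[0, 1, 0, 0]; VV[2]=[0, 0, 1, 0]; VV[3]=[0, 0, 0, 1]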